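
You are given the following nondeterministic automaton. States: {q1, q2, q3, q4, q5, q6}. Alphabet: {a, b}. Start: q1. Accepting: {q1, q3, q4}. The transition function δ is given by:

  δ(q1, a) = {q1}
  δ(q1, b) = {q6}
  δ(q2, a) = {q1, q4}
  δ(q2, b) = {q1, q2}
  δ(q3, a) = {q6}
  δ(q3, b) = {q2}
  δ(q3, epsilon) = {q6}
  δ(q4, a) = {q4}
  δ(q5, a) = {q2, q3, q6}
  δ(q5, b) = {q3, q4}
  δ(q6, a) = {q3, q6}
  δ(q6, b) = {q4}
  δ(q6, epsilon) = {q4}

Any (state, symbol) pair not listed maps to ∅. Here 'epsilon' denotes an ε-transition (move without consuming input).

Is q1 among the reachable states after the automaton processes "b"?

Start in {q1}.
Read 'b': q1→{q6}; union {q6}; ε-closure = {q4, q6}.
State q1 is not in {q4, q6}.

No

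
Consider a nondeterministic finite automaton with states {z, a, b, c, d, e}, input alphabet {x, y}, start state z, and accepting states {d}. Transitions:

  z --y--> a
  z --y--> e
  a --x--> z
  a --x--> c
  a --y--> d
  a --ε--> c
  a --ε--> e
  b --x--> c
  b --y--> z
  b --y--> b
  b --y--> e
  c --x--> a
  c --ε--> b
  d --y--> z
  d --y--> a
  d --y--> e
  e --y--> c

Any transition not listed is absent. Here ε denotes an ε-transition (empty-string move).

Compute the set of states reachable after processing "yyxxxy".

{z, a, b, c, d, e}

Start in {z}.
Read 'y': z→{a, e}; union {a, e}; ε-closure = {a, b, c, e}.
Read 'y': a→{d}, b→{z, b, e}, c→∅, e→{c}; now {z, b, c, d, e}.
Read 'x': z→∅, b→{c}, c→{a}, d→∅, e→∅; union {a, c}; ε-closure = {a, b, c, e}.
Read 'x': a→{z, c}, b→{c}, c→{a}, e→∅; union {z, a, c}; ε-closure = {z, a, b, c, e}.
Read 'x': z→∅, a→{z, c}, b→{c}, c→{a}, e→∅; union {z, a, c}; ε-closure = {z, a, b, c, e}.
Read 'y': z→{a, e}, a→{d}, b→{z, b, e}, c→∅, e→{c}; now {z, a, b, c, d, e}.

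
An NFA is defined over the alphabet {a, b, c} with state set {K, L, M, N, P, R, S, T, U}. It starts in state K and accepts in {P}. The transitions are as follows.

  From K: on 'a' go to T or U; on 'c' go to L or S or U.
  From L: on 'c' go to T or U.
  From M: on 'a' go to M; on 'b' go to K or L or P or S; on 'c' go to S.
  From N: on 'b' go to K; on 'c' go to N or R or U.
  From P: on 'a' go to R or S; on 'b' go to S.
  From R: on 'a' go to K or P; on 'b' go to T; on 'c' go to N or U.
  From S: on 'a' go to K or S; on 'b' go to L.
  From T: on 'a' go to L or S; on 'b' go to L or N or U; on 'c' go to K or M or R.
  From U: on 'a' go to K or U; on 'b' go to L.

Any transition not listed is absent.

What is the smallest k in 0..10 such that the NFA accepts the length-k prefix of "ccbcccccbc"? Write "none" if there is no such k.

Start in {K}.
Read 'c': K→{L, S, U}; now {L, S, U}.
Read 'c': L→{T, U}, S→∅, U→∅; now {T, U}.
Read 'b': T→{L, N, U}, U→{L}; now {L, N, U}.
Read 'c': L→{T, U}, N→{N, R, U}, U→∅; now {N, R, T, U}.
Read 'c': N→{N, R, U}, R→{N, U}, T→{K, M, R}, U→∅; now {K, M, N, R, U}.
Read 'c': K→{L, S, U}, M→{S}, N→{N, R, U}, R→{N, U}, U→∅; now {L, N, R, S, U}.
Read 'c': L→{T, U}, N→{N, R, U}, R→{N, U}, S→∅, U→∅; now {N, R, T, U}.
Read 'c': N→{N, R, U}, R→{N, U}, T→{K, M, R}, U→∅; now {K, M, N, R, U}.
Read 'b': K→∅, M→{K, L, P, S}, N→{K}, R→{T}, U→{L}; now {K, L, P, S, T}.
None of the earlier sets intersect F, but {K, L, P, S, T} does.

9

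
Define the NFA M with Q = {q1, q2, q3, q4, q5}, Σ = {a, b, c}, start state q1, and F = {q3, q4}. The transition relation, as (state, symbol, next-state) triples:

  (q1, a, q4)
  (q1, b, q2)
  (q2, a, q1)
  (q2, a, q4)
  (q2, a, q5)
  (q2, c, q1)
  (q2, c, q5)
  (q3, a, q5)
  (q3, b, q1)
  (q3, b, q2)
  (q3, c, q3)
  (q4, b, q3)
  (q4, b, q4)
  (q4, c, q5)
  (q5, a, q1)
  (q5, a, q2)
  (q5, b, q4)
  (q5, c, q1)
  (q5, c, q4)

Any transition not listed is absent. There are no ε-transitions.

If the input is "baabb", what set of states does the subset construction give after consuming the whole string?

{q1, q2, q3, q4}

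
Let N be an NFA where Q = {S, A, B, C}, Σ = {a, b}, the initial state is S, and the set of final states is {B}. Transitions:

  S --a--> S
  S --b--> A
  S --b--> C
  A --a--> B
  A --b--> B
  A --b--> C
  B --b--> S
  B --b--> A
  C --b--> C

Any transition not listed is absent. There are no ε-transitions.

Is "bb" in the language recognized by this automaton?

Yes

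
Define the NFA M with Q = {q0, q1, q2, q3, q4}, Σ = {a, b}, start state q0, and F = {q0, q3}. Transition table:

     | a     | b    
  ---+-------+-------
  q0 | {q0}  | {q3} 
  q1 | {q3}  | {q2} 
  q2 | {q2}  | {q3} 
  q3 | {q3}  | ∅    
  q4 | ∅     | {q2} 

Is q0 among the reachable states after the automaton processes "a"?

Yes

Start in {q0}.
Read 'a': {q0} → {q0}.
State q0 is in {q0}.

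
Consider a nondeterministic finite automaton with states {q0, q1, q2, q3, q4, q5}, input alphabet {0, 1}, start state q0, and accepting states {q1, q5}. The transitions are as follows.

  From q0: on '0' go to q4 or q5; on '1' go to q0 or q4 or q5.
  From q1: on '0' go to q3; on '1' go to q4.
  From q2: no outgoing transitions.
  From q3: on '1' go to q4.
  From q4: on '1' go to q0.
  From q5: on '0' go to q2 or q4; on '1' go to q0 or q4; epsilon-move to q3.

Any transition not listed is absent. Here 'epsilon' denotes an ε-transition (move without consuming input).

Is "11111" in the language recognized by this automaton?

Yes

Start in {q0}.
Read '1': q0→{q0, q4, q5}; union {q0, q4, q5}; ε-closure = {q0, q3, q4, q5}.
Read '1': q0→{q0, q4, q5}, q3→{q4}, q4→{q0}, q5→{q0, q4}; union {q0, q4, q5}; ε-closure = {q0, q3, q4, q5}.
Read '1': q0→{q0, q4, q5}, q3→{q4}, q4→{q0}, q5→{q0, q4}; union {q0, q4, q5}; ε-closure = {q0, q3, q4, q5}.
Read '1': q0→{q0, q4, q5}, q3→{q4}, q4→{q0}, q5→{q0, q4}; union {q0, q4, q5}; ε-closure = {q0, q3, q4, q5}.
Read '1': q0→{q0, q4, q5}, q3→{q4}, q4→{q0}, q5→{q0, q4}; union {q0, q4, q5}; ε-closure = {q0, q3, q4, q5}.
The final set {q0, q3, q4, q5} contains the accepting state q5.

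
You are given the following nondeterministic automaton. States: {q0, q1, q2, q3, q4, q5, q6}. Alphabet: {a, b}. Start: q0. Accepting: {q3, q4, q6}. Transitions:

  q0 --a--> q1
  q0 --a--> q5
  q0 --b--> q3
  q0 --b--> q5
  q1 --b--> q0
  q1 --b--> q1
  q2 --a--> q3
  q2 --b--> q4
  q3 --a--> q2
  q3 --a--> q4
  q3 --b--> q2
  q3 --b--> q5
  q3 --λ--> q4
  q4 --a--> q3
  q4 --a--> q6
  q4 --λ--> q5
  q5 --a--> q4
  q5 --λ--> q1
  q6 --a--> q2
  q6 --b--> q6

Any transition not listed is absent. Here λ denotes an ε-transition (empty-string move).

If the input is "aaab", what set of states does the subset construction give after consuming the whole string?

{q0, q1, q2, q5, q6}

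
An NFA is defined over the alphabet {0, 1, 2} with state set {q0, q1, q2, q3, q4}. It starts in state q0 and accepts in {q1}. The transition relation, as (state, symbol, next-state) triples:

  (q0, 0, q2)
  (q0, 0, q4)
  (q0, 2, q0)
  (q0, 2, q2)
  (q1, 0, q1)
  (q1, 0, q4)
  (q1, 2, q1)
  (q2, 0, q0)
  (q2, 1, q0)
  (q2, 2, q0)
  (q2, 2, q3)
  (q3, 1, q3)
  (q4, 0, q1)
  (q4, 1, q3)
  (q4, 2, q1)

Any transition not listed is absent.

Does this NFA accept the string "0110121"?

Start in {q0}.
Read '0': {q0} → {q2, q4}.
Read '1': {q2, q4} → {q0, q3}.
Read '1': {q0, q3} → {q3}.
Read '0': {q3} → ∅.
The set is empty and remains empty for the remaining 3 symbols.
The final set ∅ contains no accepting state.

No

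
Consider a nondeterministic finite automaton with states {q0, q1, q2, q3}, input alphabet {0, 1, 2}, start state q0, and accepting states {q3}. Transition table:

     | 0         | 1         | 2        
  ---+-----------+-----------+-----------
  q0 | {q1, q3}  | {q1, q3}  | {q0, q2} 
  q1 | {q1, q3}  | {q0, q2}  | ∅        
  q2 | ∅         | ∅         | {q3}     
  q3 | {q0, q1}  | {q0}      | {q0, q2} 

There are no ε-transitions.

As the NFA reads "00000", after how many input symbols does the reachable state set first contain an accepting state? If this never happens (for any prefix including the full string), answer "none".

Start in {q0}.
Read '0': {q0} → {q1, q3}.
None of the earlier sets intersect F, but {q1, q3} does.

1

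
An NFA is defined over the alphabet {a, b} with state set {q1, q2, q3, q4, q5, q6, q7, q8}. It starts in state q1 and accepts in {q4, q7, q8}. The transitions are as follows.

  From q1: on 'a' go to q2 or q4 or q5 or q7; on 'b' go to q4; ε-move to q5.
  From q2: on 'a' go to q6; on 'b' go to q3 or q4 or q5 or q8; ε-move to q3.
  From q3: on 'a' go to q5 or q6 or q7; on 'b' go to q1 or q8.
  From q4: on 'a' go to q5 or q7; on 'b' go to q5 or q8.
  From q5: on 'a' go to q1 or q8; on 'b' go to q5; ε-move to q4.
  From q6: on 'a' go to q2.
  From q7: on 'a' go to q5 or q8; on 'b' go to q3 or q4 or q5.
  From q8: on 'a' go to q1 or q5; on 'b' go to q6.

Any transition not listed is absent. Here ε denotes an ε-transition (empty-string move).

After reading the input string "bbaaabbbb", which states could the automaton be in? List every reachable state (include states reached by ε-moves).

Start: ε-closure({q1}) = {q1, q4, q5}.
Read 'b': q1→{q4}, q4→{q5, q8}, q5→{q5}; now {q4, q5, q8}.
Read 'b': q4→{q5, q8}, q5→{q5}, q8→{q6}; union {q5, q6, q8}; ε-closure = {q4, q5, q6, q8}.
Read 'a': q4→{q5, q7}, q5→{q1, q8}, q6→{q2}, q8→{q1, q5}; union {q1, q2, q5, q7, q8}; ε-closure = {q1, q2, q3, q4, q5, q7, q8}.
Read 'a': q1→{q2, q4, q5, q7}, q2→{q6}, q3→{q5, q6, q7}, q4→{q5, q7}, q5→{q1, q8}, q7→{q5, q8}, q8→{q1, q5}; union {q1, q2, q4, q5, q6, q7, q8}; ε-closure = {q1, q2, q3, q4, q5, q6, q7, q8}.
Read 'a': q1→{q2, q4, q5, q7}, q2→{q6}, q3→{q5, q6, q7}, q4→{q5, q7}, q5→{q1, q8}, q6→{q2}, q7→{q5, q8}, q8→{q1, q5}; union {q1, q2, q4, q5, q6, q7, q8}; ε-closure = {q1, q2, q3, q4, q5, q6, q7, q8}.
Read 'b': q1→{q4}, q2→{q3, q4, q5, q8}, q3→{q1, q8}, q4→{q5, q8}, q5→{q5}, q6→∅, q7→{q3, q4, q5}, q8→{q6}; now {q1, q3, q4, q5, q6, q8}.
Read 'b': q1→{q4}, q3→{q1, q8}, q4→{q5, q8}, q5→{q5}, q6→∅, q8→{q6}; now {q1, q4, q5, q6, q8}.
Read 'b': q1→{q4}, q4→{q5, q8}, q5→{q5}, q6→∅, q8→{q6}; now {q4, q5, q6, q8}.
Read 'b': q4→{q5, q8}, q5→{q5}, q6→∅, q8→{q6}; union {q5, q6, q8}; ε-closure = {q4, q5, q6, q8}.

{q4, q5, q6, q8}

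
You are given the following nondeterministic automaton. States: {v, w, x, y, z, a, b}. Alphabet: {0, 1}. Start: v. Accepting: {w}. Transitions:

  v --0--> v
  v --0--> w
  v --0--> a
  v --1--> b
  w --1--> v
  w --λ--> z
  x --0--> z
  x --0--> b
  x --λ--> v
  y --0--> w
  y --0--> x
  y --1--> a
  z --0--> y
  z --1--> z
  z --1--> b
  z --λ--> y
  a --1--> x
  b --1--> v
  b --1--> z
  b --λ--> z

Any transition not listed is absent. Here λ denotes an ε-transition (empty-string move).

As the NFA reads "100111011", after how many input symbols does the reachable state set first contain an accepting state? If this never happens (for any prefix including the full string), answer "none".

Start in {v}.
Read '1': v→{b}; union {b}; ε-closure = {y, z, b}.
Read '0': y→{w, x}, z→{y}, b→∅; union {w, x, y}; ε-closure = {v, w, x, y, z}.
None of the earlier sets intersect F, but {v, w, x, y, z} does.

2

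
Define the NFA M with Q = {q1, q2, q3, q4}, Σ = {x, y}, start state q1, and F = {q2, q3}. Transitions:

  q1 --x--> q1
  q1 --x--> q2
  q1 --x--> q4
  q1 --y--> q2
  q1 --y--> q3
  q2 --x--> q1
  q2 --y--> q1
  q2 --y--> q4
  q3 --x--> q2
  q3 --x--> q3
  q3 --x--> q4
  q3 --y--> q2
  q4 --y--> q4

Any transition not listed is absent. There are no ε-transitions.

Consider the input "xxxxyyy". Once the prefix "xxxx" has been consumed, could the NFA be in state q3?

No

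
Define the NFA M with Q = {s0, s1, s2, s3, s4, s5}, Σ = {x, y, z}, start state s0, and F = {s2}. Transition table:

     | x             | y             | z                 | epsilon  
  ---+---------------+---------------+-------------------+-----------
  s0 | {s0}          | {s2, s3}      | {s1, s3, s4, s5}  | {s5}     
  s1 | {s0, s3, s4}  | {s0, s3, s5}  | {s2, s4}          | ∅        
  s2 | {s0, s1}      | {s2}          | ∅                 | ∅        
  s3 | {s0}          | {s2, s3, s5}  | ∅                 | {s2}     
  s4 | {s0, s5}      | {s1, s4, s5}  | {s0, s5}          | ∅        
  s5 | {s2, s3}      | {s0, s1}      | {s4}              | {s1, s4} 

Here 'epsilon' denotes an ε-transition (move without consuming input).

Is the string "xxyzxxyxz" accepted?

Yes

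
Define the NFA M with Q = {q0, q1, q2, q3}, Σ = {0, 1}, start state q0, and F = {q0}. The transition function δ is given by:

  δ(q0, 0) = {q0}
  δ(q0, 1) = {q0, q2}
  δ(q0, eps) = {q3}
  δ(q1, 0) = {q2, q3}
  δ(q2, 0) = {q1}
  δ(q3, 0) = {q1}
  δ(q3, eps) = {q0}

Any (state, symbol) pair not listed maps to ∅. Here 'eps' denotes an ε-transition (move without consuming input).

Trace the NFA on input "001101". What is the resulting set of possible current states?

Start: ε-closure({q0}) = {q0, q3}.
Read '0': {q0, q3} → {q0, q1, q3}.
Read '0': {q0, q1, q3} → {q0, q1, q2, q3}.
Read '1': {q0, q1, q2, q3} → {q0, q2, q3}.
Read '1': {q0, q2, q3} → {q0, q2, q3}.
Read '0': {q0, q2, q3} → {q0, q1, q3}.
Read '1': {q0, q1, q3} → {q0, q2, q3}.

{q0, q2, q3}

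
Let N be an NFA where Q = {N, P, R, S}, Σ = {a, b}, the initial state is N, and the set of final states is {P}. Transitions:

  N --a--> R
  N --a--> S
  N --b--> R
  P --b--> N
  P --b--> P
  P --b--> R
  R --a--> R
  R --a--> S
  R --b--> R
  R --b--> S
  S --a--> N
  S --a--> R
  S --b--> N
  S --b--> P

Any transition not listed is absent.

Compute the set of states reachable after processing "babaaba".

{N, R, S}

Start in {N}.
Read 'b': {N} → {R}.
Read 'a': {R} → {R, S}.
Read 'b': {R, S} → {N, P, R, S}.
Read 'a': {N, P, R, S} → {N, R, S}.
Read 'a': {N, R, S} → {N, R, S}.
Read 'b': {N, R, S} → {N, P, R, S}.
Read 'a': {N, P, R, S} → {N, R, S}.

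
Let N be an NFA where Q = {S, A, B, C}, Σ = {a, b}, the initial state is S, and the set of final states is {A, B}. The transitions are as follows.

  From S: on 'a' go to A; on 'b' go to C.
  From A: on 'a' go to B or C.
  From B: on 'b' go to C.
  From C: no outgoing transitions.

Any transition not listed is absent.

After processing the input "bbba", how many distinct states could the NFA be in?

0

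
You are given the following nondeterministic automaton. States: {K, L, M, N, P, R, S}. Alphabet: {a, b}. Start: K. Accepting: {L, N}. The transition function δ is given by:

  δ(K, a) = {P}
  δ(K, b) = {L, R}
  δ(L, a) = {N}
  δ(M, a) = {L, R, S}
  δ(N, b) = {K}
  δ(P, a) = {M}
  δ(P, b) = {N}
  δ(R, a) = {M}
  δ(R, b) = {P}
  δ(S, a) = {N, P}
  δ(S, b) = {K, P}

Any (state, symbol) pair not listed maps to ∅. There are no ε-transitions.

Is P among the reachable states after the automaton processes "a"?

Yes

Start in {K}.
Read 'a': {K} → {P}.
State P is in {P}.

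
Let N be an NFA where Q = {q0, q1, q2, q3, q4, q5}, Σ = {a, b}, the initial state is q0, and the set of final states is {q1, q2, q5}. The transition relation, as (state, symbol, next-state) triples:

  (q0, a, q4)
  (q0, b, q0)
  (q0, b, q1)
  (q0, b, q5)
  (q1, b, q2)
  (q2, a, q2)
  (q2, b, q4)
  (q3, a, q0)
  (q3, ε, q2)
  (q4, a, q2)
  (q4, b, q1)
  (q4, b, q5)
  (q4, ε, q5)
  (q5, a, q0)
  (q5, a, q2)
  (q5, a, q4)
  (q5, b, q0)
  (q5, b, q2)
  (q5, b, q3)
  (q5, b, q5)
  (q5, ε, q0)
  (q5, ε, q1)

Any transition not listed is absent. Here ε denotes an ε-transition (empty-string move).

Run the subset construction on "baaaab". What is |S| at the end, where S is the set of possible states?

6

Start in {q0}.
Read 'b': q0→{q0, q1, q5}; now {q0, q1, q5}.
Read 'a': q0→{q4}, q1→∅, q5→{q0, q2, q4}; union {q0, q2, q4}; ε-closure = {q0, q1, q2, q4, q5}.
Read 'a': q0→{q4}, q1→∅, q2→{q2}, q4→{q2}, q5→{q0, q2, q4}; union {q0, q2, q4}; ε-closure = {q0, q1, q2, q4, q5}.
Read 'a': q0→{q4}, q1→∅, q2→{q2}, q4→{q2}, q5→{q0, q2, q4}; union {q0, q2, q4}; ε-closure = {q0, q1, q2, q4, q5}.
Read 'a': q0→{q4}, q1→∅, q2→{q2}, q4→{q2}, q5→{q0, q2, q4}; union {q0, q2, q4}; ε-closure = {q0, q1, q2, q4, q5}.
Read 'b': q0→{q0, q1, q5}, q1→{q2}, q2→{q4}, q4→{q1, q5}, q5→{q0, q2, q3, q5}; now {q0, q1, q2, q3, q4, q5}.
That set has 6 states.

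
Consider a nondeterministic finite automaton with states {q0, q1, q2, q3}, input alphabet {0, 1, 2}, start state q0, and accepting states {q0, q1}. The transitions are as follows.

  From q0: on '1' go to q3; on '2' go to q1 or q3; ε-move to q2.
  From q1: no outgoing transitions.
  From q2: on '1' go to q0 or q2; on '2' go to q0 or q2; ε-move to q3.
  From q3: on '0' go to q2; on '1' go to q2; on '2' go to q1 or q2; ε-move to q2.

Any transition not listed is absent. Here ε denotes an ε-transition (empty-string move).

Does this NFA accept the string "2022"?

Start: ε-closure({q0}) = {q0, q2, q3}.
Read '2': q0→{q1, q3}, q2→{q0, q2}, q3→{q1, q2}; now {q0, q1, q2, q3}.
Read '0': q0→∅, q1→∅, q2→∅, q3→{q2}; union {q2}; ε-closure = {q2, q3}.
Read '2': q2→{q0, q2}, q3→{q1, q2}; union {q0, q1, q2}; ε-closure = {q0, q1, q2, q3}.
Read '2': q0→{q1, q3}, q1→∅, q2→{q0, q2}, q3→{q1, q2}; now {q0, q1, q2, q3}.
The final set {q0, q1, q2, q3} contains the accepting states q0, q1.

Yes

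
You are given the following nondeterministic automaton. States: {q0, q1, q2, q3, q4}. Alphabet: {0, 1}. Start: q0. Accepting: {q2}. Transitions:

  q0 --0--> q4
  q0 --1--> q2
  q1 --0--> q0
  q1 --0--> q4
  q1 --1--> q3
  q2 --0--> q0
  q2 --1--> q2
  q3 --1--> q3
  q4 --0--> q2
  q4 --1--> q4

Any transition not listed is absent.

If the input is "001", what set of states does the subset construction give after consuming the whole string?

{q2}

Start in {q0}.
Read '0': q0→{q4}; now {q4}.
Read '0': q4→{q2}; now {q2}.
Read '1': q2→{q2}; now {q2}.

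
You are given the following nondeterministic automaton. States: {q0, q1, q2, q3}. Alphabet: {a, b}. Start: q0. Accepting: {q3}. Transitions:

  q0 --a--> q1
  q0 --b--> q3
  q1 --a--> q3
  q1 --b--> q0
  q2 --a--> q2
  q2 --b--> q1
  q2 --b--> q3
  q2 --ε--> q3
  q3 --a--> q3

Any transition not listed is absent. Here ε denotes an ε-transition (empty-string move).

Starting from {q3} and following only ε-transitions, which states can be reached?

{q3}

Begin with {q3}.
No ε-moves leave this set, so the closure equals the set itself.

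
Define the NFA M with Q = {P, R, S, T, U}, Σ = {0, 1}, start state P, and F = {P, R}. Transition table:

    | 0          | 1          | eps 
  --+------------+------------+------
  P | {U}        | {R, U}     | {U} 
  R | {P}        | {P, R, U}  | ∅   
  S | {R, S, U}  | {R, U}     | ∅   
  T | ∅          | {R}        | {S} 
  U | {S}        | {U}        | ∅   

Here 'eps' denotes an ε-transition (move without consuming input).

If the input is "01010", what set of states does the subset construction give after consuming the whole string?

{P, S, U}

Start: ε-closure({P}) = {P, U}.
Read '0': {P, U} → {S, U}.
Read '1': {S, U} → {R, U}.
Read '0': {R, U} → {P, S, U}.
Read '1': {P, S, U} → {R, U}.
Read '0': {R, U} → {P, S, U}.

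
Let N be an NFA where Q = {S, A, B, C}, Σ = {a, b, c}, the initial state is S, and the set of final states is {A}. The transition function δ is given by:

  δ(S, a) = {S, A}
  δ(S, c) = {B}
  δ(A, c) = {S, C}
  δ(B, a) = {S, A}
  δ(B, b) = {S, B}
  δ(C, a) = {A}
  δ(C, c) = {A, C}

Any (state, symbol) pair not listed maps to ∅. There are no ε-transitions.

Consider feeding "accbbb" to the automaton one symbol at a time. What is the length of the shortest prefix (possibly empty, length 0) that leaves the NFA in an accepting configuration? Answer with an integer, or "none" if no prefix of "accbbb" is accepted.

1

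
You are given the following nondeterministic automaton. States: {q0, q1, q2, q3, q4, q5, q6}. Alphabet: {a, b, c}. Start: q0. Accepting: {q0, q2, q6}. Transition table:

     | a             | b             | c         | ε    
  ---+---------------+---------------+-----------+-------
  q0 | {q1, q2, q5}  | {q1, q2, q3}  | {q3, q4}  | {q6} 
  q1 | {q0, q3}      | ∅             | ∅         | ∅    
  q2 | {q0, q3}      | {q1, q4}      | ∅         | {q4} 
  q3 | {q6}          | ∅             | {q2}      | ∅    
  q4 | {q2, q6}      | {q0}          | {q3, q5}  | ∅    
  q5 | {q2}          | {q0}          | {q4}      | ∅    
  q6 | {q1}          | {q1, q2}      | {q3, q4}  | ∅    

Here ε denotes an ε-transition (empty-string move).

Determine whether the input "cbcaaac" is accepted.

Start: ε-closure({q0}) = {q0, q6}.
Read 'c': {q0, q6} → {q3, q4}.
Read 'b': {q3, q4} → {q0, q6}.
Read 'c': {q0, q6} → {q3, q4}.
Read 'a': {q3, q4} → {q2, q4, q6}.
Read 'a': {q2, q4, q6} → {q0, q1, q2, q3, q4, q6}.
Read 'a': {q0, q1, q2, q3, q4, q6} → {q0, q1, q2, q3, q4, q5, q6}.
Read 'c': {q0, q1, q2, q3, q4, q5, q6} → {q2, q3, q4, q5}.
The final set {q2, q3, q4, q5} contains the accepting state q2.

Yes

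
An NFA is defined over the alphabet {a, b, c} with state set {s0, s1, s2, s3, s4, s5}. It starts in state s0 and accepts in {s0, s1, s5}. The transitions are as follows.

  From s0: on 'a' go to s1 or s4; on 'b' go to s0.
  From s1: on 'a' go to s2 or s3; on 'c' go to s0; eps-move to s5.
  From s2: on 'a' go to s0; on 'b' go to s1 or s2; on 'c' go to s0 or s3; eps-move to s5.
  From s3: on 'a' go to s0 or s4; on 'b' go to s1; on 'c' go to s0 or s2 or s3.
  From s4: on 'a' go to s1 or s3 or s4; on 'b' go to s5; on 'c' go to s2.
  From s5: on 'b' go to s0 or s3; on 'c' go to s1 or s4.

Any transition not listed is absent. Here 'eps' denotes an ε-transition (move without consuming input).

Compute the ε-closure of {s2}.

Begin with {s2}.
ε-move s2 → s5; add s5.

{s2, s5}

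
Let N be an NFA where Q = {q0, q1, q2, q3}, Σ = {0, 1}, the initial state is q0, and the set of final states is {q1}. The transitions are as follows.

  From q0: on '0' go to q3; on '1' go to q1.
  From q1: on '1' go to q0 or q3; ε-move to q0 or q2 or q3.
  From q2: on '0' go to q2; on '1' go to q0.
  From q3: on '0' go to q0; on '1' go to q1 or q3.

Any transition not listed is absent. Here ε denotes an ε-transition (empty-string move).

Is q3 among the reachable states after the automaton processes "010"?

Yes

Start in {q0}.
Read '0': q0→{q3}; now {q3}.
Read '1': q3→{q1, q3}; union {q1, q3}; ε-closure = {q0, q1, q2, q3}.
Read '0': q0→{q3}, q1→∅, q2→{q2}, q3→{q0}; now {q0, q2, q3}.
State q3 is in {q0, q2, q3}.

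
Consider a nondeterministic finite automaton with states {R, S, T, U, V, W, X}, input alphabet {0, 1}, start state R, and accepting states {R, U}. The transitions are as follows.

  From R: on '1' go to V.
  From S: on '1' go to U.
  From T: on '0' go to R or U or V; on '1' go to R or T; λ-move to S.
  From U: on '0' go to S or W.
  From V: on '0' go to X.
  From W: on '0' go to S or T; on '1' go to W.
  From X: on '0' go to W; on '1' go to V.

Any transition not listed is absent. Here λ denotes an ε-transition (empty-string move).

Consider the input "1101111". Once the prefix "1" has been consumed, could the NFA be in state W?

Start in {R}.
Read '1': {R} → {V}.
State W is not in {V}.

No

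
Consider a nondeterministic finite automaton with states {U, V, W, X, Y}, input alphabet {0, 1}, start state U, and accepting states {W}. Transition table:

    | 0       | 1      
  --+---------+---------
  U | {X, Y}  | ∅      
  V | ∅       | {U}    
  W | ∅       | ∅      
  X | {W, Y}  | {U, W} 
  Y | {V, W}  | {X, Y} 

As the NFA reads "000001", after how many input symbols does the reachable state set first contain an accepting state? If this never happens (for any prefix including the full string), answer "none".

Start in {U}.
Read '0': {U} → {X, Y}.
Read '0': {X, Y} → {V, W, Y}.
None of the earlier sets intersect F, but {V, W, Y} does.

2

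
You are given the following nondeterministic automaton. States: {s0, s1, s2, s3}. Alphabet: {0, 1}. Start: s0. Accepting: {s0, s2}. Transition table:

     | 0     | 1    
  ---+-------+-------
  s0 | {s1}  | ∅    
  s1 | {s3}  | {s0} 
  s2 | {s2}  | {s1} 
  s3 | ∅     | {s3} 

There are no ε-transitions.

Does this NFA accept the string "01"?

Start in {s0}.
Read '0': s0→{s1}; now {s1}.
Read '1': s1→{s0}; now {s0}.
The final set {s0} contains the accepting state s0.

Yes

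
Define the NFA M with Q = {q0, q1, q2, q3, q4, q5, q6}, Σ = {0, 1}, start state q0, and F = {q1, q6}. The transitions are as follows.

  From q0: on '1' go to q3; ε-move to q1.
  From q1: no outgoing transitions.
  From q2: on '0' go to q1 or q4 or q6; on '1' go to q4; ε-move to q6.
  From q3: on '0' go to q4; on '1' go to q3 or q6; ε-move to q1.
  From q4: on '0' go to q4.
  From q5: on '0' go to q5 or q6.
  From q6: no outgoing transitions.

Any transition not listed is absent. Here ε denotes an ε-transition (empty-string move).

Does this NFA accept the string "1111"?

Start: ε-closure({q0}) = {q0, q1}.
Read '1': {q0, q1} → {q1, q3}.
Read '1': {q1, q3} → {q1, q3, q6}.
Read '1': {q1, q3, q6} → {q1, q3, q6}.
Read '1': {q1, q3, q6} → {q1, q3, q6}.
The final set {q1, q3, q6} contains the accepting states q1, q6.

Yes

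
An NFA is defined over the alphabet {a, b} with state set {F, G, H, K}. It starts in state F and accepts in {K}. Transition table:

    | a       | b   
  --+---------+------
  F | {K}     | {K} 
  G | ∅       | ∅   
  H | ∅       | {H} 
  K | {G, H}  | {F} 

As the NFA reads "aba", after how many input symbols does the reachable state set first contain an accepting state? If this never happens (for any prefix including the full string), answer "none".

1

Start in {F}.
Read 'a': {F} → {K}.
None of the earlier sets intersect F, but {K} does.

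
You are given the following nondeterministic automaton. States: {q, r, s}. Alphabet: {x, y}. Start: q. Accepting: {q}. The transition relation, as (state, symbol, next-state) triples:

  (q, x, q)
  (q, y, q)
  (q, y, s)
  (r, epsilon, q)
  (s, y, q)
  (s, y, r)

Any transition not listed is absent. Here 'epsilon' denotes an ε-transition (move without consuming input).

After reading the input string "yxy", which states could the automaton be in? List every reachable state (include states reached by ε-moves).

{q, s}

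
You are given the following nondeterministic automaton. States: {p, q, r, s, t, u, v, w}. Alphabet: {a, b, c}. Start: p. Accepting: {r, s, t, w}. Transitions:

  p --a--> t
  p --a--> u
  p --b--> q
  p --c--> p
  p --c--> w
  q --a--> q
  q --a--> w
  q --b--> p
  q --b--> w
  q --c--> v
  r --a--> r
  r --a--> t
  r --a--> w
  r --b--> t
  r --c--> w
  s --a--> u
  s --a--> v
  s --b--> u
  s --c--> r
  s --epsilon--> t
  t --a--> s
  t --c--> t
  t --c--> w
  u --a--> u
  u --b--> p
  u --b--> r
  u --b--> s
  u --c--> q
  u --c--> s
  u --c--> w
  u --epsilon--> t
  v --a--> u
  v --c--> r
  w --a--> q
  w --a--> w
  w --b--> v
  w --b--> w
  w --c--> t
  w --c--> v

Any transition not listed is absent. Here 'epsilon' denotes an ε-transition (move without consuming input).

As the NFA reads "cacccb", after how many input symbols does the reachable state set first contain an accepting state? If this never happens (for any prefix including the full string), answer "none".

1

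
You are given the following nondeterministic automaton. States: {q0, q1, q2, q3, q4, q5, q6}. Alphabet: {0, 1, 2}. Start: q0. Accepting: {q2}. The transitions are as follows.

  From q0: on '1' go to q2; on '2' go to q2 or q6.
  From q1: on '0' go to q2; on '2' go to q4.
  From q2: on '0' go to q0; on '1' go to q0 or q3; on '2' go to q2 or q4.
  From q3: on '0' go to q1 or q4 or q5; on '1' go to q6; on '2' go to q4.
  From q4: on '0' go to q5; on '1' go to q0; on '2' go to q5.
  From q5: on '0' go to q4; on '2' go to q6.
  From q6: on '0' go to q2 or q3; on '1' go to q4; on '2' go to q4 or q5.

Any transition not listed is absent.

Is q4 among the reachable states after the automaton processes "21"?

Start in {q0}.
Read '2': q0→{q2, q6}; now {q2, q6}.
Read '1': q2→{q0, q3}, q6→{q4}; now {q0, q3, q4}.
State q4 is in {q0, q3, q4}.

Yes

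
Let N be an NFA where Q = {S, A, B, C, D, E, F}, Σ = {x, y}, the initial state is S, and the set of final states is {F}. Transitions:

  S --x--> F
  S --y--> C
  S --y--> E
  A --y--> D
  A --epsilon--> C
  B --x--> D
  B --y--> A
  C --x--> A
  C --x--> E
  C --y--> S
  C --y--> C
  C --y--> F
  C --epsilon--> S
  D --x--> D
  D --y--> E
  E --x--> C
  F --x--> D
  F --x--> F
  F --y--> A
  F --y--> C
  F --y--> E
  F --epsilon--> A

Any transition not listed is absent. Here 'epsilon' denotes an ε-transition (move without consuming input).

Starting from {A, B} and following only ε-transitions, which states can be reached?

Begin with {A, B}.
ε-move A → C; add C.
ε-move C → S; add S.

{S, A, B, C}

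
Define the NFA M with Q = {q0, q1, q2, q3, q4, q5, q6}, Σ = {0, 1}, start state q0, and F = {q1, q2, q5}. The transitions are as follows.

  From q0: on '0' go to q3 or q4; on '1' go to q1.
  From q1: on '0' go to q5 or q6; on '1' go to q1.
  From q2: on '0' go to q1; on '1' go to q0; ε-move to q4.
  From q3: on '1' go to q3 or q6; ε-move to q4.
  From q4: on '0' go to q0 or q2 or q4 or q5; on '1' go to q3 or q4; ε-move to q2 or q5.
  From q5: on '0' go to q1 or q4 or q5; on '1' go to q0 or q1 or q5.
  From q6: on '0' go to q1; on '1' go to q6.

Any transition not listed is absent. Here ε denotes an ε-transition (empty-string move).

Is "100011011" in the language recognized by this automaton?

Yes

Start in {q0}.
Read '1': {q0} → {q1}.
Read '0': {q1} → {q5, q6}.
Read '0': {q5, q6} → {q1, q2, q4, q5}.
Read '0': {q1, q2, q4, q5} → {q0, q1, q2, q4, q5, q6}.
Read '1': {q0, q1, q2, q4, q5, q6} → {q0, q1, q2, q3, q4, q5, q6}.
Read '1': {q0, q1, q2, q3, q4, q5, q6} → {q0, q1, q2, q3, q4, q5, q6}.
Read '0': {q0, q1, q2, q3, q4, q5, q6} → {q0, q1, q2, q3, q4, q5, q6}.
Read '1': {q0, q1, q2, q3, q4, q5, q6} → {q0, q1, q2, q3, q4, q5, q6}.
Read '1': {q0, q1, q2, q3, q4, q5, q6} → {q0, q1, q2, q3, q4, q5, q6}.
The final set {q0, q1, q2, q3, q4, q5, q6} contains the accepting states q1, q2, q5.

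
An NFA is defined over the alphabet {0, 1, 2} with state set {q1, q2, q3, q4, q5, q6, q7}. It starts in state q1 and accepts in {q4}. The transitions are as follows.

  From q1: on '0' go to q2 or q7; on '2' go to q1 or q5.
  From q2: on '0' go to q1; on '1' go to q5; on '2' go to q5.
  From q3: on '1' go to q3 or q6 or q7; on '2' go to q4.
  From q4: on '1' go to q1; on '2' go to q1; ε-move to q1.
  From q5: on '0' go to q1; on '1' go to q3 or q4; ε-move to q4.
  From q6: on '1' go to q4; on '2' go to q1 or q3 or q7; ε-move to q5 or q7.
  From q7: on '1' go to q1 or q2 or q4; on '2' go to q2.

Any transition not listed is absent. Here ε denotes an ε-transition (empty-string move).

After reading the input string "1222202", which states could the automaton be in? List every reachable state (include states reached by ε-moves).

Start in {q1}.
Read '1': {q1} → ∅.
The set is empty and remains empty for the remaining 6 symbols.

∅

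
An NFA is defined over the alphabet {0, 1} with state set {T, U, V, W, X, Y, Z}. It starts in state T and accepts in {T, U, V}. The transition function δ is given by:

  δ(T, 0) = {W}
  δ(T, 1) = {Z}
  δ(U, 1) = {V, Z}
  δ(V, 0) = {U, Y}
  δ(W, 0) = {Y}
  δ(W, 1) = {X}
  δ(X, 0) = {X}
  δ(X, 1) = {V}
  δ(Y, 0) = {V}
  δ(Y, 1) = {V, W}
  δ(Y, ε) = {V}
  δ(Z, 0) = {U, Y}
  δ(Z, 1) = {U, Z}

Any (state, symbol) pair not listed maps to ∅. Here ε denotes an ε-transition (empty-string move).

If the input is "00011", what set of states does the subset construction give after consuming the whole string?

{U, X, Z}

Start in {T}.
Read '0': {T} → {W}.
Read '0': {W} → {V, Y}.
Read '0': {V, Y} → {U, V, Y}.
Read '1': {U, V, Y} → {V, W, Z}.
Read '1': {V, W, Z} → {U, X, Z}.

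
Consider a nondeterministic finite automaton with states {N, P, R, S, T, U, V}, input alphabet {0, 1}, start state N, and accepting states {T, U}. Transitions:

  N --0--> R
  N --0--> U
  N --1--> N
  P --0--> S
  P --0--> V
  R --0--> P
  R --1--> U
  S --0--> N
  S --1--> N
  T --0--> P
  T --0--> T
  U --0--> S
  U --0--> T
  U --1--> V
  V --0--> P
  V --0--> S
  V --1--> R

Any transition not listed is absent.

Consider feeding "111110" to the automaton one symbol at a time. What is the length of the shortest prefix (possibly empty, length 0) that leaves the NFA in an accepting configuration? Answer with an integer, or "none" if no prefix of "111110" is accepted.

6

Start in {N}.
Read '1': N→{N}; now {N}.
Read '1': N→{N}; now {N}.
Read '1': N→{N}; now {N}.
Read '1': N→{N}; now {N}.
Read '1': N→{N}; now {N}.
Read '0': N→{R, U}; now {R, U}.
None of the earlier sets intersect F, but {R, U} does.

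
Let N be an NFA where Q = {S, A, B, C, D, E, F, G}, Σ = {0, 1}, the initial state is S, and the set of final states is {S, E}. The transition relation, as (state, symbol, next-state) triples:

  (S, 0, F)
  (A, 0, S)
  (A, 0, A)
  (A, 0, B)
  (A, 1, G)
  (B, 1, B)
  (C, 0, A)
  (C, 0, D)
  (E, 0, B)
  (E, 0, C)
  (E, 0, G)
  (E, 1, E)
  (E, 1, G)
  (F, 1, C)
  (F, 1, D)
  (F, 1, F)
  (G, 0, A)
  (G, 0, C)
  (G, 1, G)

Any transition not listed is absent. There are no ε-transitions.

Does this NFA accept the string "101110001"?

No

Start in {S}.
Read '1': S→∅; now ∅.
The set is empty and remains empty for the remaining 8 symbols.
The final set ∅ contains no accepting state.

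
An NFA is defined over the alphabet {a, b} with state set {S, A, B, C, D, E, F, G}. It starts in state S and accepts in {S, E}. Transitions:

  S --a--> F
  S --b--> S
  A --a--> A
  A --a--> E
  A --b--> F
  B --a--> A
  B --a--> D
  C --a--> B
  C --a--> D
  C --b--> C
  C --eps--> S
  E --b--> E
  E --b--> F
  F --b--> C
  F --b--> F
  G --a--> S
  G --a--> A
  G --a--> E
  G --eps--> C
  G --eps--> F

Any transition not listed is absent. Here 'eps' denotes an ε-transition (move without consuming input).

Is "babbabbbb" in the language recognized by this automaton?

Start in {S}.
Read 'b': {S} → {S}.
Read 'a': {S} → {F}.
Read 'b': {F} → {S, C, F}.
Read 'b': {S, C, F} → {S, C, F}.
Read 'a': {S, C, F} → {B, D, F}.
Read 'b': {B, D, F} → {S, C, F}.
Read 'b': {S, C, F} → {S, C, F}.
Read 'b': {S, C, F} → {S, C, F}.
Read 'b': {S, C, F} → {S, C, F}.
The final set {S, C, F} contains the accepting state S.

Yes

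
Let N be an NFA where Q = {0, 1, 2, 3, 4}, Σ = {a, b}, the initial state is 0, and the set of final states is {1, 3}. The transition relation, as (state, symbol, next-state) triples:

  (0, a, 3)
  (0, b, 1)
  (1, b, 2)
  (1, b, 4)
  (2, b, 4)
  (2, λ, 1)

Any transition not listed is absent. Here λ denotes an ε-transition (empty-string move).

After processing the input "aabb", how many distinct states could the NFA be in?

0

Start in {0}.
Read 'a': 0→{3}; now {3}.
Read 'a': 3→∅; now ∅.
The set is empty and remains empty for the remaining 2 symbols.
That set has 0 states.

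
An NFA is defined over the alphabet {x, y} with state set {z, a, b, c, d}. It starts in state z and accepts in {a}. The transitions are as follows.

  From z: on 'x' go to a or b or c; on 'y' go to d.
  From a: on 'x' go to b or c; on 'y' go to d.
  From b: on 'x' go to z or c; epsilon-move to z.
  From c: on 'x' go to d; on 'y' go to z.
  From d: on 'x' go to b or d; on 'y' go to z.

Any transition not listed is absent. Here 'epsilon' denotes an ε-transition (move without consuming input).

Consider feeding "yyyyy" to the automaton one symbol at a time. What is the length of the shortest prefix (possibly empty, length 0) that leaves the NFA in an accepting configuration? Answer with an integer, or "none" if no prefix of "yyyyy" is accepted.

none

Start in {z}.
Read 'y': {z} → {d}.
Read 'y': {d} → {z}.
Read 'y': {z} → {d}.
Read 'y': {d} → {z}.
Read 'y': {z} → {d}.
No reachable set along the way intersects F.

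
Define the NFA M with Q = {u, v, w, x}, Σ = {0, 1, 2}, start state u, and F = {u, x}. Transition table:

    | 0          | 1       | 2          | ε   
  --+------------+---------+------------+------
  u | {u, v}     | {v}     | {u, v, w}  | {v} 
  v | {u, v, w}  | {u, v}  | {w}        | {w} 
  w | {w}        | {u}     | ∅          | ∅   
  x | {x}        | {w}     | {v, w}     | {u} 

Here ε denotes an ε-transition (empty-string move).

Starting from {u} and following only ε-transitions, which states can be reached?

{u, v, w}

Begin with {u}.
ε-move u → v; add v.
ε-move v → w; add w.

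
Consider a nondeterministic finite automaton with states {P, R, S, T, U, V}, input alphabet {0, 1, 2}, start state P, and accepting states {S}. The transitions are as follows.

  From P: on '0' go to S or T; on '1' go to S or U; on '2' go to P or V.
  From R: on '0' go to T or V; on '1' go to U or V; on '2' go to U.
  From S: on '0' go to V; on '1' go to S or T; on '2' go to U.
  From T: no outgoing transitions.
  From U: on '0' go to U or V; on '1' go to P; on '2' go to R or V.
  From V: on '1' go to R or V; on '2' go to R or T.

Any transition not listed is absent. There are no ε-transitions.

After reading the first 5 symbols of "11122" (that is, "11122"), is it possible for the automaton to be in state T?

Start in {P}.
Read '1': P→{S, U}; now {S, U}.
Read '1': S→{S, T}, U→{P}; now {P, S, T}.
Read '1': P→{S, U}, S→{S, T}, T→∅; now {S, T, U}.
Read '2': S→{U}, T→∅, U→{R, V}; now {R, U, V}.
Read '2': R→{U}, U→{R, V}, V→{R, T}; now {R, T, U, V}.
State T is in {R, T, U, V}.

Yes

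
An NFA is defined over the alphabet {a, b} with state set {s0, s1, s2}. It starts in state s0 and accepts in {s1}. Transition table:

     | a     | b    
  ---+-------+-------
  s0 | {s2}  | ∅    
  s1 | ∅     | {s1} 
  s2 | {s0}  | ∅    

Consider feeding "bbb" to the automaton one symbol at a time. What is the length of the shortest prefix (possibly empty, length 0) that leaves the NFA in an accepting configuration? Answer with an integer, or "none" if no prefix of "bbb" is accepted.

none

Start in {s0}.
Read 'b': s0→∅; now ∅.
The set is empty and remains empty for the remaining 2 symbols.
No reachable set along the way intersects F.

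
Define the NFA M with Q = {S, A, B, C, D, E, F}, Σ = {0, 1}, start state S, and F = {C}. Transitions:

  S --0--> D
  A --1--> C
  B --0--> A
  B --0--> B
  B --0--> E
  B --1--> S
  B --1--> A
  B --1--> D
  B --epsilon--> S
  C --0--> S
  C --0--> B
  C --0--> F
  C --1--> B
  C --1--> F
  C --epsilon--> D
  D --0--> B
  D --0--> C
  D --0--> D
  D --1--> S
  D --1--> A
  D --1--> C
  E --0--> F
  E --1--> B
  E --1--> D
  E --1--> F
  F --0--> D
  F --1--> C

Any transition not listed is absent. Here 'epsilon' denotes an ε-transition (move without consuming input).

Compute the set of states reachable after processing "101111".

∅

Start in {S}.
Read '1': S→∅; now ∅.
The set is empty and remains empty for the remaining 5 symbols.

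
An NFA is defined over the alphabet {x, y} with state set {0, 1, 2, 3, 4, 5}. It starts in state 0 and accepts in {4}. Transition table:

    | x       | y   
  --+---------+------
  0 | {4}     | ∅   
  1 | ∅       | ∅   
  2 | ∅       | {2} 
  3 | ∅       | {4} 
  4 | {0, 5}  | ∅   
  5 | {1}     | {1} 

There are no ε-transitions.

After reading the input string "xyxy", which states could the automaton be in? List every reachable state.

∅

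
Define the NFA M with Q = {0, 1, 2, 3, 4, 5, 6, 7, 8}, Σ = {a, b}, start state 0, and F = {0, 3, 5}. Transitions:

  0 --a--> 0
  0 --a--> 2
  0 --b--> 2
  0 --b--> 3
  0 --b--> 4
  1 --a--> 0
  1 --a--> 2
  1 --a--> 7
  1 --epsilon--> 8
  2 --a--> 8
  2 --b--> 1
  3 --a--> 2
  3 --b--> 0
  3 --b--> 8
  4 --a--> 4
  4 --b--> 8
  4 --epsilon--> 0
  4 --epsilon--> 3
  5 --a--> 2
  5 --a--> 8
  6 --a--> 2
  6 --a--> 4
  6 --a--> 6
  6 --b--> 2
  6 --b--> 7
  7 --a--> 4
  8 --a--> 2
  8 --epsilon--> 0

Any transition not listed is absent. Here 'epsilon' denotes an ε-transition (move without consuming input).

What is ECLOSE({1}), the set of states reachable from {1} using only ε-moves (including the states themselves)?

{0, 1, 8}

Begin with {1}.
ε-move 1 → 8; add 8.
ε-move 8 → 0; add 0.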